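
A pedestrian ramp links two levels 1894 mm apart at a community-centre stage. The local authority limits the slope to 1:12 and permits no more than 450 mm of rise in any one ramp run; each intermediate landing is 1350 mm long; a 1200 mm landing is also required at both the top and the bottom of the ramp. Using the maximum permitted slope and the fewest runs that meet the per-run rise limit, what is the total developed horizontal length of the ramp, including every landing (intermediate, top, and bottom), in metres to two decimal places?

1894 / 450 = 4.209 → round up to 5 ramp runs. That means 4 intermediate landings.
Horizontal run for 1894 mm of rise at 1:12 is 1894 × 12 = 22728 mm.
4 intermediate landings contribute 4 × 1350 = 5400 mm.
Top and bottom landings: 2 × 1200 = 2400 mm.
Total = 22728 + 5400 + 2400 = 30528 mm.
= 30.53 m.

30.53 m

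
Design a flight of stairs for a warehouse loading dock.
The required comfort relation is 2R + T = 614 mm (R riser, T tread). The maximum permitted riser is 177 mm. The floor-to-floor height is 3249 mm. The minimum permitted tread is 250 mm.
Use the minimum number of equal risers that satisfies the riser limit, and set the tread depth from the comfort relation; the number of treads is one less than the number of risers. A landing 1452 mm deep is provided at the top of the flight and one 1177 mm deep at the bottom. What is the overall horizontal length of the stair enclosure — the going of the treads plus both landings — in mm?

At most 177 each: 3249/177 = 18.36, giving 19 risers.
Each riser is 3249/19 = 171 mm (≤ 177 mm).
Tread T = 614 − 2 × 171 = 272 mm (≥ 250 mm).
Treads = 19 − 1 = 18; going = 18 × 272 = 4896 mm.
Enclosure = 4896 + 1452 + 1177 = 7525 mm.

7525 mm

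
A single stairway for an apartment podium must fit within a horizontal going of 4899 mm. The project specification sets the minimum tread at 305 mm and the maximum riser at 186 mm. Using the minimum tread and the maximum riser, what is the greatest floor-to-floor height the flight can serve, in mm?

4899 / 305 = 16.06, so 16 treads fit.
Risers = treads + 1 = 17.
Maximum height = 17 × 186 = 3162 mm.

3162 mm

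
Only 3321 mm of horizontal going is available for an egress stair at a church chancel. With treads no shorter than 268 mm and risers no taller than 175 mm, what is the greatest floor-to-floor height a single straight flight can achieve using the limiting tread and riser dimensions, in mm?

Treads that fit: ⌊3321 / 268⌋ = 12.
Risers = treads + 1 = 13.
Maximum height = 13 × 175 = 2275 mm.

2275 mm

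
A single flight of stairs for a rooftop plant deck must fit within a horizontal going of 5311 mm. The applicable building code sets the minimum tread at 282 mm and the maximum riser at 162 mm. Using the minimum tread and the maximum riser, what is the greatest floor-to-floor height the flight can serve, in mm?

5311 / 282 = 18.83, so 18 treads fit.
Risers = treads + 1 = 19.
Maximum height = 19 × 162 = 3078 mm.

3078 mm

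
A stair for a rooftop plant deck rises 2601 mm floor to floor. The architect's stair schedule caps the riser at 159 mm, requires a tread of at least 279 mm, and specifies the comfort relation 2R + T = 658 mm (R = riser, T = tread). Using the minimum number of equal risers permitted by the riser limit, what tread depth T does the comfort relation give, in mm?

352 mm

2601 / 159 = 16.36, so 17 risers are needed.
Riser R = 2601 / 17 = 153 mm, within the 159 mm limit.
From 2R + T = 658: T = 658 − 306 = 352 mm.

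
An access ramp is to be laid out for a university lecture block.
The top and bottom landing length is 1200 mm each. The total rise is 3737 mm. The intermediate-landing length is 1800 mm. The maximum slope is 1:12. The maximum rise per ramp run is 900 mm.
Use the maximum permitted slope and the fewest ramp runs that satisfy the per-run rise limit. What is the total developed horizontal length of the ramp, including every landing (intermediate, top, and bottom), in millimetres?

54444 mm

3737 / 900 = 4.152 → round up to 5 ramp runs. That means 4 intermediate landings.
Horizontal run for 3737 mm of rise at 1:12 is 3737 × 12 = 44844 mm.
Intermediate landings: 4 × 1800 = 7200 mm.
Top and bottom landings: 2 × 1200 = 2400 mm.
Total = 44844 + 7200 + 2400 = 54444 mm.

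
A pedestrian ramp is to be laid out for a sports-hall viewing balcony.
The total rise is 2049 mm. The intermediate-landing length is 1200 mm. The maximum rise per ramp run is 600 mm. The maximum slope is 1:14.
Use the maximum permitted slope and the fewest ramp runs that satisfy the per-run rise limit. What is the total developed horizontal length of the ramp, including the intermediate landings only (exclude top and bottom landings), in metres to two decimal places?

2049 / 600 = 3.42, so 4 ramp runs are needed. That means 3 intermediate landings.
Horizontal run for 2049 mm of rise at 1:14 is 2049 × 14 = 28686 mm.
3 intermediate landings contribute 3 × 1200 = 3600 mm.
Developed length = 28686 + 3600 = 32286 mm.
= 32.29 m.

32.29 m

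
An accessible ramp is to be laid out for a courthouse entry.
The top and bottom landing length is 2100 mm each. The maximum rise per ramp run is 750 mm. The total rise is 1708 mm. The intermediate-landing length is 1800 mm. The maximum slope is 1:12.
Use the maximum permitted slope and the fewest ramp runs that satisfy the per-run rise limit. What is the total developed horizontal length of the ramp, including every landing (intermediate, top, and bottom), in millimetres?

At most 750 each: 1708/750 = 2.28, giving 3 ramp runs. That means 2 intermediate landings.
Ramp run (horizontal) at 1:12: 1708 × 12 = 20496 mm.
Intermediate landings: 2 × 1800 = 3600 mm.
Top and bottom landings: 2 × 2100 = 4200 mm.
Total = 20496 + 3600 + 4200 = 28296 mm.

28296 mm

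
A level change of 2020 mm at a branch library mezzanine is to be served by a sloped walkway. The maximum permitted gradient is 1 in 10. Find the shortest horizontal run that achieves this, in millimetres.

20200 mm

At 1:10 the run is 10 × 2020 = 20200 mm.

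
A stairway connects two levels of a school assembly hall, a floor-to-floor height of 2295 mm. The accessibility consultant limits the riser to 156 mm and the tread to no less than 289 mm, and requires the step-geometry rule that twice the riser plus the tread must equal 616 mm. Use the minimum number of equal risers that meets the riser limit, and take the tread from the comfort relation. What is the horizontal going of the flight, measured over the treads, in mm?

4340 mm

⌈2295/156⌉ = 15 risers.
R = 2295 ÷ 15 = 153 mm.
Tread T = 616 − 2 × 153 = 310 mm (≥ 289 mm).
Going = (15 − 1) × 310 = 4340 mm.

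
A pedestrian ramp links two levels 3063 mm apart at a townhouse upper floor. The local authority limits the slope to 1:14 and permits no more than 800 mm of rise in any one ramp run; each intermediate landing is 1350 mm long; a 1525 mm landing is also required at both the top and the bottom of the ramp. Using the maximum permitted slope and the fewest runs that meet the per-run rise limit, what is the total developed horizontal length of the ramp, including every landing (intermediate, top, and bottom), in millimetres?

3063 / 800 = 3.83, so 4 ramp runs are needed. That means 3 intermediate landings.
Horizontal run for 3063 mm of rise at 1:14 is 3063 × 14 = 42882 mm.
3 intermediate landings contribute 3 × 1350 = 4050 mm.
Top and bottom landings: 2 × 1525 = 3050 mm.
Total = 42882 + 4050 + 3050 = 49982 mm.

49982 mm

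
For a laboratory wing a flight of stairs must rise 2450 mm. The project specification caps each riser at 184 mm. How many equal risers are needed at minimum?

14 risers

2450 / 184 = 13.315 → round up to 14 risers.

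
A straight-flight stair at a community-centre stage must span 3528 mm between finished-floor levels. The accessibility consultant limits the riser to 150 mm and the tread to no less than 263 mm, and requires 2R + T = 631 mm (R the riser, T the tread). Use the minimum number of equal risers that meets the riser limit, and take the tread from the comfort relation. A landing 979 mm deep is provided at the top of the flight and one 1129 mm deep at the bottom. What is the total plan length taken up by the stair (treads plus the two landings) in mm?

3528 / 150 = 23.52, so 24 risers are needed.
Each riser is 3528/24 = 147 mm (≤ 150 mm).
T = 631 − 2·147 = 337 mm, which satisfies the 263 mm minimum.
24 risers give 23 treads; going = 23 × 337 = 7751 mm.
Add landings: 7751 + 979 + 1129 = 9859 mm.

9859 mm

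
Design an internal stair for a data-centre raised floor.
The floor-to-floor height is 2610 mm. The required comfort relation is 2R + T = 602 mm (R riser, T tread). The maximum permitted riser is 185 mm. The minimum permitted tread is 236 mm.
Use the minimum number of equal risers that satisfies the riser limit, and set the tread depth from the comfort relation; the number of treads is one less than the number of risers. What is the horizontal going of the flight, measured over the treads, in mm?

2610 / 185 = 14.11, so 15 risers are needed.
Riser R = 2610 / 15 = 174 mm, within the 185 mm limit.
T = 602 − 2·174 = 254 mm, which satisfies the 236 mm minimum.
15 risers give 14 treads; going = 14 × 254 = 3556 mm.

3556 mm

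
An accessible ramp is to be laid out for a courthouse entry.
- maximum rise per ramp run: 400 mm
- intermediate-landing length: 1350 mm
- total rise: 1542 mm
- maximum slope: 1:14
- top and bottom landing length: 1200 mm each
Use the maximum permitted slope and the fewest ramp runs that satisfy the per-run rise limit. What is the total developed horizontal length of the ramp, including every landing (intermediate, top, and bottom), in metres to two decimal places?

At most 400 each: 1542/400 = 3.85, giving 4 ramp runs. That means 3 intermediate landings.
Horizontal run for 1542 mm of rise at 1:14 is 1542 × 14 = 21588 mm.
Intermediate landings: 3 × 1350 = 4050 mm.
Top and bottom landings: 2 × 1200 = 2400 mm.
Total = 21588 + 4050 + 2400 = 28038 mm.
= 28.04 m.

28.04 m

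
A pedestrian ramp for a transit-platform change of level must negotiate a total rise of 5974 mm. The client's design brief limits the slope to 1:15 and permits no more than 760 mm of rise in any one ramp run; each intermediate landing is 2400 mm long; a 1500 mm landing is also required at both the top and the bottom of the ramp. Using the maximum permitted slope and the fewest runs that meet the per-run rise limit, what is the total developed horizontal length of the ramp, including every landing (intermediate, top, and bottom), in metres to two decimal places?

5974 / 760 = 7.86, so 8 ramp runs are needed. That means 7 intermediate landings.
Horizontal run for 5974 mm of rise at 1:15 is 5974 × 15 = 89610 mm.
7 intermediate landings contribute 7 × 2400 = 16800 mm.
Top and bottom landings: 2 × 1500 = 3000 mm.
Total = 89610 + 16800 + 3000 = 109410 mm.
= 109.41 m.

109.41 m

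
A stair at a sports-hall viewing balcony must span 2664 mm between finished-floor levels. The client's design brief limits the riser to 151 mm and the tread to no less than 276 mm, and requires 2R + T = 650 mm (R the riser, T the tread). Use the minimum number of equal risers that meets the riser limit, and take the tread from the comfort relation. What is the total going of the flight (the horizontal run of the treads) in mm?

⌈2664/151⌉ = 18 risers.
Riser R = 2664 / 18 = 148 mm, within the 151 mm limit.
Tread T = 650 − 2 × 148 = 354 mm (≥ 276 mm).
Treads = 18 − 1 = 17; going = 17 × 354 = 6018 mm.

6018 mm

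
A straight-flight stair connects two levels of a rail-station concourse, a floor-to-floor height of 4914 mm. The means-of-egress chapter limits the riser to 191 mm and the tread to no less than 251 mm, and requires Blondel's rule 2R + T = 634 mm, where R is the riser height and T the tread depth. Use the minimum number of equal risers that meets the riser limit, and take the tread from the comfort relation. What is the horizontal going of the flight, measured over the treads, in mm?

4914 / 191 = 25.728 → round up to 26 risers.
Each riser is 4914/26 = 189 mm (≤ 191 mm).
From 2R + T = 634: T = 634 − 378 = 256 mm.
Going = (26 − 1) × 256 = 6400 mm.

6400 mm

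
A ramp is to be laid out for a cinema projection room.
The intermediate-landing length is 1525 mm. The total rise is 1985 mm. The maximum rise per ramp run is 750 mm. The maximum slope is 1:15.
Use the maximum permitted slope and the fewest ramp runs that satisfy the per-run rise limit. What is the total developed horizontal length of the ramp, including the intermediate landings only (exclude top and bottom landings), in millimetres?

32825 mm

1985 / 750 = 2.65, so 3 ramp runs are needed. That means 2 intermediate landings.
Ramp run (horizontal) at 1:15: 1985 × 15 = 29775 mm.
2 intermediate landings contribute 2 × 1525 = 3050 mm.
Developed length = 29775 + 3050 = 32825 mm.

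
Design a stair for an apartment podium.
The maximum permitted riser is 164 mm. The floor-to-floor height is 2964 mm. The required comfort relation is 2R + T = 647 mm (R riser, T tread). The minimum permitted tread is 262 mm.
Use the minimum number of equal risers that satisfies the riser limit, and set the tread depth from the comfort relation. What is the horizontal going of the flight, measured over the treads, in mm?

6030 mm

At most 164 each: 2964/164 = 18.07, giving 19 risers.
R = 2964 ÷ 19 = 156 mm.
T = 647 − 2·156 = 335 mm, which satisfies the 262 mm minimum.
Treads = 19 − 1 = 18; going = 18 × 335 = 6030 mm.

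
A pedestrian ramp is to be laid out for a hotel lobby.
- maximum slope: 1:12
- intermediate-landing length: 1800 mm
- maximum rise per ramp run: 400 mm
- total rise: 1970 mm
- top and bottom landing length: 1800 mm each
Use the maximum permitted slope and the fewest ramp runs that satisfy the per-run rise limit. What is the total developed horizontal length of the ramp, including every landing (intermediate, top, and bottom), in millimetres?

1970 / 400 = 4.92, so 5 ramp runs are needed. That means 4 intermediate landings.
Ramp run (horizontal) at 1:12: 1970 × 12 = 23640 mm.
4 intermediate landings contribute 4 × 1800 = 7200 mm.
Top and bottom landings: 2 × 1800 = 3600 mm.
Total = 23640 + 7200 + 3600 = 34440 mm.

34440 mm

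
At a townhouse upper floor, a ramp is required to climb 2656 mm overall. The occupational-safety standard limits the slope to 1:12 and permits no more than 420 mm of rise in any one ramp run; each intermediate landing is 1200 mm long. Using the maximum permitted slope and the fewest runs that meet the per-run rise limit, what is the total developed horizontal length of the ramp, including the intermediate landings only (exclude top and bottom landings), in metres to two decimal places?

At most 420 each: 2656/420 = 6.32, giving 7 ramp runs. That means 6 intermediate landings.
Horizontal run for 2656 mm of rise at 1:12 is 2656 × 12 = 31872 mm.
6 intermediate landings contribute 6 × 1200 = 7200 mm.
Developed length = 31872 + 7200 = 39072 mm.
= 39.07 m.

39.07 m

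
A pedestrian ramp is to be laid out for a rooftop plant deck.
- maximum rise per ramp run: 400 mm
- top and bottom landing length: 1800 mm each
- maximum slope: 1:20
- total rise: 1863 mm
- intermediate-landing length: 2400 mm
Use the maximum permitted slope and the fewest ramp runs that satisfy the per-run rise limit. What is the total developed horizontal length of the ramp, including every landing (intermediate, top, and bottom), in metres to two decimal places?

1863 / 400 = 4.66, so 5 ramp runs are needed. That means 4 intermediate landings.
Ramp run (horizontal) at 1:20: 1863 × 20 = 37260 mm.
4 intermediate landings contribute 4 × 2400 = 9600 mm.
Top and bottom landings: 2 × 1800 = 3600 mm.
Total = 37260 + 9600 + 3600 = 50460 mm.
= 50.46 m.

50.46 m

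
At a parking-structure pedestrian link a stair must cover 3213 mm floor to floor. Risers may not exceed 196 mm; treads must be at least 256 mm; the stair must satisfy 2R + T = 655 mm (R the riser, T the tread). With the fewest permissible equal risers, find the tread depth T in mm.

3213 / 196 = 16.39, so 17 risers are needed.
Each riser is 3213/17 = 189 mm (≤ 196 mm).
Tread T = 655 − 2 × 189 = 277 mm (≥ 256 mm).

277 mm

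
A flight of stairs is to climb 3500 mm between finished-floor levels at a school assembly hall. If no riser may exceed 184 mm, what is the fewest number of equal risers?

3500 / 184 = 19.022 → round up to 20 risers.

20 risers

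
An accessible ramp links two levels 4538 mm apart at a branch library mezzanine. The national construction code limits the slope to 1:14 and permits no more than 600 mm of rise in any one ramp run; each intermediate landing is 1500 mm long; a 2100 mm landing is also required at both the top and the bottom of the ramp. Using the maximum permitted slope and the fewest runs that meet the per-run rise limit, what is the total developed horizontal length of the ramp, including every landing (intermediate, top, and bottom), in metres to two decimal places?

At most 600 each: 4538/600 = 7.56, giving 8 ramp runs. That means 7 intermediate landings.
Ramp run (horizontal) at 1:14: 4538 × 14 = 63532 mm.
Intermediate landings: 7 × 1500 = 10500 mm.
Top and bottom landings: 2 × 2100 = 4200 mm.
Total = 63532 + 10500 + 4200 = 78232 mm.
= 78.23 m.

78.23 m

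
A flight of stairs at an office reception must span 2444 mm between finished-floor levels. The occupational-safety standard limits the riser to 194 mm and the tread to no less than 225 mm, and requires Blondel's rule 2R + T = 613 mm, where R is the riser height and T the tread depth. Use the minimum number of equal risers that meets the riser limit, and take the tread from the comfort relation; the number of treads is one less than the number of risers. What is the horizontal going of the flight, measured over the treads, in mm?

2844 mm

⌈2444/194⌉ = 13 risers.
R = 2444 ÷ 13 = 188 mm.
From 2R + T = 613: T = 613 − 376 = 237 mm.
13 risers give 12 treads; going = 12 × 237 = 2844 mm.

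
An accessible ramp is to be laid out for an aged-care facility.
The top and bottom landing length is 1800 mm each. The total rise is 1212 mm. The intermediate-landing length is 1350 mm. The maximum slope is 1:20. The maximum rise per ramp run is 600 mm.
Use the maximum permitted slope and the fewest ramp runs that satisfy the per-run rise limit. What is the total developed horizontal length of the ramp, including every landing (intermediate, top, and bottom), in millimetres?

⌈1212/600⌉ = 3 ramp runs. That means 2 intermediate landings.
Ramp run (horizontal) at 1:20: 1212 × 20 = 24240 mm.
Intermediate landings: 2 × 1350 = 2700 mm.
Top and bottom landings: 2 × 1800 = 3600 mm.
Total = 24240 + 2700 + 3600 = 30540 mm.

30540 mm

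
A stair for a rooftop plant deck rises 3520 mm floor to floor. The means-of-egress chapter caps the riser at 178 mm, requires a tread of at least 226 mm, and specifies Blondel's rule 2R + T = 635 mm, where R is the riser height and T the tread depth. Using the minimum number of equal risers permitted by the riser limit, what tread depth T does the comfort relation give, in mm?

283 mm

⌈3520/178⌉ = 20 risers.
Each riser is 3520/20 = 176 mm (≤ 178 mm).
From 2R + T = 635: T = 635 − 352 = 283 mm.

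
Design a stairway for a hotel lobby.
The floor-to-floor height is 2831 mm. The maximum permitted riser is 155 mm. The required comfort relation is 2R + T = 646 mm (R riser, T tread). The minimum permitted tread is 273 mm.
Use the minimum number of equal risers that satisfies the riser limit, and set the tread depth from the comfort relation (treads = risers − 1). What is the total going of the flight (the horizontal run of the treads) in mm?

2831 / 155 = 18.265 → round up to 19 risers.
R = 2831 ÷ 19 = 149 mm.
Tread T = 646 − 2 × 149 = 348 mm (≥ 273 mm).
Treads = 19 − 1 = 18; going = 18 × 348 = 6264 mm.

6264 mm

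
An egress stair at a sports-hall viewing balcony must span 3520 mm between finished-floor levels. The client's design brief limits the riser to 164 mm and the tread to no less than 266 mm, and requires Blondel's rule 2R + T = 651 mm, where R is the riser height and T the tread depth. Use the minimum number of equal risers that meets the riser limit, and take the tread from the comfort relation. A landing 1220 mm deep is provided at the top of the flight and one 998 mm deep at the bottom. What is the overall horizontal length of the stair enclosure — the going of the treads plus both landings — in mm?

9169 mm

⌈3520/164⌉ = 22 risers.
Riser R = 3520 / 22 = 160 mm, within the 164 mm limit.
From 2R + T = 651: T = 651 − 320 = 331 mm.
Treads = 22 − 1 = 21; going = 21 × 331 = 6951 mm.
Add landings: 6951 + 1220 + 998 = 9169 mm.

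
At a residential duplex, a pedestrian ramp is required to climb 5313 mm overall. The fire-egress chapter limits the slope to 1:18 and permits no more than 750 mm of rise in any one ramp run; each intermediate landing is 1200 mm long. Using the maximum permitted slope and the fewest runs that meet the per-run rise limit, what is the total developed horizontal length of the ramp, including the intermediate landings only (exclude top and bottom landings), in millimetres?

5313 / 750 = 7.08, so 8 ramp runs are needed. That means 7 intermediate landings.
Ramp run (horizontal) at 1:18: 5313 × 18 = 95634 mm.
7 intermediate landings contribute 7 × 1200 = 8400 mm.
Total developed length = 95634 + 8400 = 104034 mm.

104034 mm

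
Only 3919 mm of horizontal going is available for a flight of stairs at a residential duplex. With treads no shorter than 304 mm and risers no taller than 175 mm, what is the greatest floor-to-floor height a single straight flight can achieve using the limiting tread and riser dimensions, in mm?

3919 / 304 = 12.89, so 12 treads fit.
Risers = treads + 1 = 13.
Maximum height = 13 × 175 = 2275 mm.

2275 mm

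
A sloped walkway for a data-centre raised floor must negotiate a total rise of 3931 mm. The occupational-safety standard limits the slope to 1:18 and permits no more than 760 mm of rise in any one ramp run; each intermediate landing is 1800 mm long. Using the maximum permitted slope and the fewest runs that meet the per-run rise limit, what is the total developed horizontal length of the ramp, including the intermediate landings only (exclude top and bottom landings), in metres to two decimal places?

3931 / 760 = 5.172 → round up to 6 ramp runs. That means 5 intermediate landings.
Ramp run (horizontal) at 1:18: 3931 × 18 = 70758 mm.
5 intermediate landings contribute 5 × 1800 = 9000 mm.
Total developed length = 70758 + 9000 = 79758 mm.
= 79.76 m.

79.76 m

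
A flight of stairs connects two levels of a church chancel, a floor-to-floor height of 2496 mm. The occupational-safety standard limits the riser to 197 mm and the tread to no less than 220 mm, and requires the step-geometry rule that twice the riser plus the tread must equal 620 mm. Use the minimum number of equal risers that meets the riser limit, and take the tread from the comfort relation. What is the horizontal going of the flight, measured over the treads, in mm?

2832 mm

2496 / 197 = 12.670 → round up to 13 risers.
R = 2496 ÷ 13 = 192 mm.
T = 620 − 2·192 = 236 mm, which satisfies the 220 mm minimum.
Treads = 13 − 1 = 12; going = 12 × 236 = 2832 mm.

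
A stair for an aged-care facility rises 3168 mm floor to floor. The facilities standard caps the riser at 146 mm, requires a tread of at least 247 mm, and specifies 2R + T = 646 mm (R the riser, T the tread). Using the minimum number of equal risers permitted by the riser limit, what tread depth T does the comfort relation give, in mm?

3168 / 146 = 21.699 → round up to 22 risers.
Riser R = 3168 / 22 = 144 mm, within the 146 mm limit.
Tread T = 646 − 2 × 144 = 358 mm (≥ 247 mm).

358 mm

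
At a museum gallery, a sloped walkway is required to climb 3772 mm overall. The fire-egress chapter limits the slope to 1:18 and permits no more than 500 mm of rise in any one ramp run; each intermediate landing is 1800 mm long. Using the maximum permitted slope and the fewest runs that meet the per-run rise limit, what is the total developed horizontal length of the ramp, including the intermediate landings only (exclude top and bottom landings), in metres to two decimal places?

80.50 m

3772 / 500 = 7.544 → round up to 8 ramp runs. That means 7 intermediate landings.
Ramp run (horizontal) at 1:18: 3772 × 18 = 67896 mm.
Intermediate landings: 7 × 1800 = 12600 mm.
Total developed length = 67896 + 12600 = 80496 mm.
= 80.50 m.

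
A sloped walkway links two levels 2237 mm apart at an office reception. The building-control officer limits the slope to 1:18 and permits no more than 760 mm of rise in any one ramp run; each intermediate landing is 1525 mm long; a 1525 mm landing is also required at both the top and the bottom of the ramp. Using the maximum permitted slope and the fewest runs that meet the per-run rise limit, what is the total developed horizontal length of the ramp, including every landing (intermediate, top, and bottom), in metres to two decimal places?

At most 760 each: 2237/760 = 2.94, giving 3 ramp runs. That means 2 intermediate landings.
Ramp run (horizontal) at 1:18: 2237 × 18 = 40266 mm.
Intermediate landings: 2 × 1525 = 3050 mm.
Top and bottom landings: 2 × 1525 = 3050 mm.
Total = 40266 + 3050 + 3050 = 46366 mm.
= 46.37 m.

46.37 m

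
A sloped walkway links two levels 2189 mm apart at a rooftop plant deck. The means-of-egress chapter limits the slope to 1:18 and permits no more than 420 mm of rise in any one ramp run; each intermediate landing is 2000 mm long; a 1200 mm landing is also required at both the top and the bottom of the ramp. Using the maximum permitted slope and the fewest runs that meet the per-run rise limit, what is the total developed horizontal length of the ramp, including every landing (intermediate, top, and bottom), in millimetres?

At most 420 each: 2189/420 = 5.21, giving 6 ramp runs. That means 5 intermediate landings.
Ramp run (horizontal) at 1:18: 2189 × 18 = 39402 mm.
5 intermediate landings contribute 5 × 2000 = 10000 mm.
Top and bottom landings: 2 × 1200 = 2400 mm.
Total = 39402 + 10000 + 2400 = 51802 mm.

51802 mm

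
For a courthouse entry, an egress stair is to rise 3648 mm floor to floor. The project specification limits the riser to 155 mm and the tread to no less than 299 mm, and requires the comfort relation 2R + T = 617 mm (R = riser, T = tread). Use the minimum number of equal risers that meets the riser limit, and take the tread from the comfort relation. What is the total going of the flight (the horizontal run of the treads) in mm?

7199 mm

3648 / 155 = 23.54, so 24 risers are needed.
Riser R = 3648 / 24 = 152 mm, within the 155 mm limit.
From 2R + T = 617: T = 617 − 304 = 313 mm.
Going = (24 − 1) × 313 = 7199 mm.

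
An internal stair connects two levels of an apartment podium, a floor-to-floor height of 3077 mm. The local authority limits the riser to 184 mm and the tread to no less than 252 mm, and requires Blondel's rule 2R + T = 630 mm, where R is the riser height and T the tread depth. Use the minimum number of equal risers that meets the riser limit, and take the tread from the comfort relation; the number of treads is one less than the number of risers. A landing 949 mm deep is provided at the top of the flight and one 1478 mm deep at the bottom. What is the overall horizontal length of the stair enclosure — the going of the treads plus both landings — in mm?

At most 184 each: 3077/184 = 16.72, giving 17 risers.
Each riser is 3077/17 = 181 mm (≤ 184 mm).
From 2R + T = 630: T = 630 − 362 = 268 mm.
17 risers give 16 treads; going = 16 × 268 = 4288 mm.
Enclosure = 4288 + 949 + 1478 = 6715 mm.

6715 mm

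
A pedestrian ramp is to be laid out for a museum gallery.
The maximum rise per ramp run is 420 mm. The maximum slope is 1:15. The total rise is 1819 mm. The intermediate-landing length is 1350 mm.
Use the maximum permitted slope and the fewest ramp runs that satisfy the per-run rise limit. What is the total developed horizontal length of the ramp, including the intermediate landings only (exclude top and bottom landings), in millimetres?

32685 mm

⌈1819/420⌉ = 5 ramp runs. That means 4 intermediate landings.
Ramp run (horizontal) at 1:15: 1819 × 15 = 27285 mm.
4 intermediate landings contribute 4 × 1350 = 5400 mm.
Developed length = 27285 + 5400 = 32685 mm.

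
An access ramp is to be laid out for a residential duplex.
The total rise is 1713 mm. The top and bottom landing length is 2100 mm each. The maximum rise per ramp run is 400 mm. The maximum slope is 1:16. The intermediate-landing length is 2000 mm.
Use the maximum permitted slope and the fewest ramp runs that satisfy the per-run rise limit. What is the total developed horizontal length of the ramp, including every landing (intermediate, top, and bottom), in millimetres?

1713 / 400 = 4.28, so 5 ramp runs are needed. That means 4 intermediate landings.
Ramp run (horizontal) at 1:16: 1713 × 16 = 27408 mm.
Intermediate landings: 4 × 2000 = 8000 mm.
Top and bottom landings: 2 × 2100 = 4200 mm.
Total = 27408 + 8000 + 4200 = 39608 mm.

39608 mm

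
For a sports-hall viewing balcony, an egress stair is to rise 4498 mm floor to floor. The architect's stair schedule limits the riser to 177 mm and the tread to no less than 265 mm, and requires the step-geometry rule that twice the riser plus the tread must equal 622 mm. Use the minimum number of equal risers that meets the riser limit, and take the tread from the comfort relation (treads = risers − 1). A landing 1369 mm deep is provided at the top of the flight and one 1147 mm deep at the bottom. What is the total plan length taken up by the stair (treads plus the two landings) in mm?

At most 177 each: 4498/177 = 25.41, giving 26 risers.
Each riser is 4498/26 = 173 mm (≤ 177 mm).
T = 622 − 2·173 = 276 mm, which satisfies the 265 mm minimum.
Treads = 26 − 1 = 25; going = 25 × 276 = 6900 mm.
Enclosure = 6900 + 1369 + 1147 = 9416 mm.

9416 mm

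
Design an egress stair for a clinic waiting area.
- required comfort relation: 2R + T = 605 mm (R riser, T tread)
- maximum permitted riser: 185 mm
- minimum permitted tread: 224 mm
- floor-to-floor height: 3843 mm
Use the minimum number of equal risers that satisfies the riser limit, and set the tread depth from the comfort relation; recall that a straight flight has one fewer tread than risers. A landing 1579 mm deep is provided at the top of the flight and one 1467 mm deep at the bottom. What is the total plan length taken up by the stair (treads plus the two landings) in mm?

7826 mm

3843 / 185 = 20.77, so 21 risers are needed.
R = 3843 ÷ 21 = 183 mm.
From 2R + T = 605: T = 605 − 366 = 239 mm.
Treads = 21 − 1 = 20; going = 20 × 239 = 4780 mm.
Add landings: 4780 + 1579 + 1467 = 7826 mm.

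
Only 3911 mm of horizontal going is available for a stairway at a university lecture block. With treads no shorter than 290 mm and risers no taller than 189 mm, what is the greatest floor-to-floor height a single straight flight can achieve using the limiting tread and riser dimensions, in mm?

2646 mm

Treads that fit: ⌊3911 / 290⌋ = 13.
Risers = treads + 1 = 14.
Maximum height = 14 × 189 = 2646 mm.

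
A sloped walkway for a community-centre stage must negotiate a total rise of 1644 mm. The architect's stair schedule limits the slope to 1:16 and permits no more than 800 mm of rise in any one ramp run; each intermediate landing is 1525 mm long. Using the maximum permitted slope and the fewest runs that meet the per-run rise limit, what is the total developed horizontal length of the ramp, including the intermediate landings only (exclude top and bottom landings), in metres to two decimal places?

1644 / 800 = 2.06, so 3 ramp runs are needed. That means 2 intermediate landings.
Horizontal run for 1644 mm of rise at 1:16 is 1644 × 16 = 26304 mm.
Intermediate landings: 2 × 1525 = 3050 mm.
Developed length = 26304 + 3050 = 29354 mm.
= 29.35 m.

29.35 m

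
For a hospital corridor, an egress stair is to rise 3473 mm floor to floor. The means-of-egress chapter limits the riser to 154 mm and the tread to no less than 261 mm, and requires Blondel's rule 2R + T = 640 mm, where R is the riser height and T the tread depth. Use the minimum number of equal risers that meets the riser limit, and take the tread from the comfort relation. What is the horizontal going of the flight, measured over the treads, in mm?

7436 mm

At most 154 each: 3473/154 = 22.55, giving 23 risers.
R = 3473 ÷ 23 = 151 mm.
From 2R + T = 640: T = 640 − 302 = 338 mm.
23 risers give 22 treads; going = 22 × 338 = 7436 mm.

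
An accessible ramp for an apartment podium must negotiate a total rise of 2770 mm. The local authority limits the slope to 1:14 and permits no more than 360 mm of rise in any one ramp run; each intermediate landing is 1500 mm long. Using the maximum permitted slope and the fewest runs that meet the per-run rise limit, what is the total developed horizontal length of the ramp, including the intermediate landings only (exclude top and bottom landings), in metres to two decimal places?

2770 / 360 = 7.694 → round up to 8 ramp runs. That means 7 intermediate landings.
Ramp run (horizontal) at 1:14: 2770 × 14 = 38780 mm.
Intermediate landings: 7 × 1500 = 10500 mm.
Developed length = 38780 + 10500 = 49280 mm.
= 49.28 m.

49.28 m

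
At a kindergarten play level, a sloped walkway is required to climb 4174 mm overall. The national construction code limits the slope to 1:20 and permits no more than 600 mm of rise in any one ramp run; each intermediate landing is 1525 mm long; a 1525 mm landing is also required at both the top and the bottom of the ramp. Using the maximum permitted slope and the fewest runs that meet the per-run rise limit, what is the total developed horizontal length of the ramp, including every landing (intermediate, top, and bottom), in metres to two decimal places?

4174 / 600 = 6.957 → round up to 7 ramp runs. That means 6 intermediate landings.
Horizontal run for 4174 mm of rise at 1:20 is 4174 × 20 = 83480 mm.
6 intermediate landings contribute 6 × 1525 = 9150 mm.
Top and bottom landings: 2 × 1525 = 3050 mm.
Total = 83480 + 9150 + 3050 = 95680 mm.
= 95.68 m.

95.68 m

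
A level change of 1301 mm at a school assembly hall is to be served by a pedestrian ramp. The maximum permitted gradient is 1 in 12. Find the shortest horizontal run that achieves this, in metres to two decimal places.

At 1:12 the run is 12 × 1301 = 15612 mm.
15612 mm = 15.61 m.

15.61 m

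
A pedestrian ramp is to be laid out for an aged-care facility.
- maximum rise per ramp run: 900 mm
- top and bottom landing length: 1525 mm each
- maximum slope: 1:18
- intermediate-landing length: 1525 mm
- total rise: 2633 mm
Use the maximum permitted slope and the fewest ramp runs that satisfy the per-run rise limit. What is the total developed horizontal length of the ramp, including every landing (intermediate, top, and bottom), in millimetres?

53494 mm

⌈2633/900⌉ = 3 ramp runs. That means 2 intermediate landings.
Ramp run (horizontal) at 1:18: 2633 × 18 = 47394 mm.
2 intermediate landings contribute 2 × 1525 = 3050 mm.
Top and bottom landings: 2 × 1525 = 3050 mm.
Total = 47394 + 3050 + 3050 = 53494 mm.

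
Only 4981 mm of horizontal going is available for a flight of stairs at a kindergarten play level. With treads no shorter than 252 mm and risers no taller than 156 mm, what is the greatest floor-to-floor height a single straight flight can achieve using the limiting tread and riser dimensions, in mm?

Treads that fit: ⌊4981 / 252⌋ = 19.
Risers = treads + 1 = 20.
Maximum height = 20 × 156 = 3120 mm.

3120 mm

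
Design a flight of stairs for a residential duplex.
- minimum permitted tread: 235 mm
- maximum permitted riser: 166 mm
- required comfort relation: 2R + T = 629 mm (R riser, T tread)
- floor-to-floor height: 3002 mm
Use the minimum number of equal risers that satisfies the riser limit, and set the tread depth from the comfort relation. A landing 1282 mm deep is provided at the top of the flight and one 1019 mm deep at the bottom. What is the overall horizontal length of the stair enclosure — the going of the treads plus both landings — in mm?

3002 / 166 = 18.08, so 19 risers are needed.
R = 3002 ÷ 19 = 158 mm.
From 2R + T = 629: T = 629 − 316 = 313 mm.
Treads = 19 − 1 = 18; going = 18 × 313 = 5634 mm.
Enclosure = 5634 + 1282 + 1019 = 7935 mm.

7935 mm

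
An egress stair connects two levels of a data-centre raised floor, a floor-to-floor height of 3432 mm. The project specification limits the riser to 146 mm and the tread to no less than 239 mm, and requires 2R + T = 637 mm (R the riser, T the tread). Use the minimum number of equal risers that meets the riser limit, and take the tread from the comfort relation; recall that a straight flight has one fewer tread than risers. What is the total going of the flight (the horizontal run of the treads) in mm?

3432 / 146 = 23.507 → round up to 24 risers.
Each riser is 3432/24 = 143 mm (≤ 146 mm).
Tread T = 637 − 2 × 143 = 351 mm (≥ 239 mm).
Treads = 24 − 1 = 23; going = 23 × 351 = 8073 mm.

8073 mm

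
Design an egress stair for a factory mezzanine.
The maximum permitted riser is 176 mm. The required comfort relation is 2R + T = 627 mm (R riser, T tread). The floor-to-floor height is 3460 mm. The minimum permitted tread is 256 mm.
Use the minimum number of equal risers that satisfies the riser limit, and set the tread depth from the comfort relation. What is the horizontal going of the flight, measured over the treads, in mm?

5339 mm

3460 / 176 = 19.66, so 20 risers are needed.
Each riser is 3460/20 = 173 mm (≤ 176 mm).
Tread T = 627 − 2 × 173 = 281 mm (≥ 256 mm).
20 risers give 19 treads; going = 19 × 281 = 5339 mm.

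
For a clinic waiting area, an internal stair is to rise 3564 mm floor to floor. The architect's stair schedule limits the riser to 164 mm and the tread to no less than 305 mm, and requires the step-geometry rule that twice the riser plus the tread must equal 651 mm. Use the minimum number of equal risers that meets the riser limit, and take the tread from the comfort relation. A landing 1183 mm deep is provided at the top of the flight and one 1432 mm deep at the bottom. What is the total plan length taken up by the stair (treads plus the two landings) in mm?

⌈3564/164⌉ = 22 risers.
Each riser is 3564/22 = 162 mm (≤ 164 mm).
Tread T = 651 − 2 × 162 = 327 mm (≥ 305 mm).
Treads = 22 − 1 = 21; going = 21 × 327 = 6867 mm.
Enclosure = 6867 + 1183 + 1432 = 9482 mm.

9482 mm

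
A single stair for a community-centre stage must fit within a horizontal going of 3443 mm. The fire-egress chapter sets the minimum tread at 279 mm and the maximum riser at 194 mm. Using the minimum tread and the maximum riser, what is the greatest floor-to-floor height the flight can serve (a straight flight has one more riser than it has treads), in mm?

2522 mm

3443 / 279 = 12.34, so 12 treads fit.
Risers = treads + 1 = 13.
Maximum height = 13 × 194 = 2522 mm.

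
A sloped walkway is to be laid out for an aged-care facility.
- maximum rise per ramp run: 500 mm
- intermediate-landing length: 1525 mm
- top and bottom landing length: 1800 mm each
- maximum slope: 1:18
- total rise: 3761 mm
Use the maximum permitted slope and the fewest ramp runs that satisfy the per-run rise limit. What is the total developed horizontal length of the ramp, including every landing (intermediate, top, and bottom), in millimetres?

3761 / 500 = 7.52, so 8 ramp runs are needed. That means 7 intermediate landings.
Horizontal run for 3761 mm of rise at 1:18 is 3761 × 18 = 67698 mm.
7 intermediate landings contribute 7 × 1525 = 10675 mm.
Top and bottom landings: 2 × 1800 = 3600 mm.
Total = 67698 + 10675 + 3600 = 81973 mm.

81973 mm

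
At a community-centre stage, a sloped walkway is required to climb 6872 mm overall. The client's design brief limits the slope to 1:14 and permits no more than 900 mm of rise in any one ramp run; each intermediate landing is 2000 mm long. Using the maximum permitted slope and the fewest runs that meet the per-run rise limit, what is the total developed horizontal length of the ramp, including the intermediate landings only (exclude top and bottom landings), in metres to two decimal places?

6872 / 900 = 7.636 → round up to 8 ramp runs. That means 7 intermediate landings.
Ramp run (horizontal) at 1:14: 6872 × 14 = 96208 mm.
7 intermediate landings contribute 7 × 2000 = 14000 mm.
Developed length = 96208 + 14000 = 110208 mm.
= 110.21 m.

110.21 m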